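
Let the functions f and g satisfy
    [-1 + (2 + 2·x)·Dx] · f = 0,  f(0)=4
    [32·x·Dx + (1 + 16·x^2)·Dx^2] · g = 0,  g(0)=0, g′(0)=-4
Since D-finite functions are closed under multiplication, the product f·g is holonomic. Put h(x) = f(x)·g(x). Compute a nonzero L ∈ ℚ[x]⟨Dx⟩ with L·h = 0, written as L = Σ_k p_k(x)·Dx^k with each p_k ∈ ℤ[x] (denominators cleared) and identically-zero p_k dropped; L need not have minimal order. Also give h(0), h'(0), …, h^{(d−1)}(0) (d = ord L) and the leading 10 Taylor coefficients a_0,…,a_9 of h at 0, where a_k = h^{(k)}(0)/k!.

L = (3 - 64·x - 16·x^2) + (-4 + 124·x + 192·x^2 + 64·x^3)·Dx + (4 + 8·x + 68·x^2 + 128·x^3 + 64·x^4)·Dx^2  (order 2).
h: a_k = 0, -16, -8, 262/3, 125/3, -99509/120, -97129/240, 63582493/6720, 62254327/13440, -15179450477/129024, …
ICs: h(0) = 0, h′(0) = -16.

f: a_k = 4, 2, -1/2, 1/4, -5/32, 7/64, -21/256, 33/512, -429/8192, 715/16384, …
g: a_k = 0, -4, 0, 64/3, 0, -1024/5, 0, 16384/7, 0, -262144/9, …
Product ⇒ symmetric product L₀, ord ≤ 2.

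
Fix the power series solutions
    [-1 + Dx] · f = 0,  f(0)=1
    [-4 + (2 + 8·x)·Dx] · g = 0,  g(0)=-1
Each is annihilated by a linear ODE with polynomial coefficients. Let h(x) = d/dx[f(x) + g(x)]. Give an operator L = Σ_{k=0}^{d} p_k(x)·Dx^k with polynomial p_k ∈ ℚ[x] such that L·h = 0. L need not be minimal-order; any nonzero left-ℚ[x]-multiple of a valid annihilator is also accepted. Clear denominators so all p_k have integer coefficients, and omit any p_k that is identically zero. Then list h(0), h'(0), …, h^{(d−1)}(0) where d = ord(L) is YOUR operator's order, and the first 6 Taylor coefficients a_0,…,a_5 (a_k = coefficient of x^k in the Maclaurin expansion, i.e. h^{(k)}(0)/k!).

L = (-14 - 8·x) + (11 - 8·x - 16·x^2)·Dx + (3 + 16·x + 16·x^2)·Dx^2  (order 2).
h: a_k = -1, 5, -23/2, 241/6, -3359/24, 60481/120, …
ICs: h(0) = -1, h′(0) = 5.

f: a_k = 1, 1, 1/2, 1/6, 1/24, 1/120, …
g: a_k = -1, -2, 2, -4, 10, -28, …
f+g: L₀ = lclm(L_f,L_g), ord ≤ 1+1.
Differentiate: ansatz ord ≤ ord L₀ ⇒ L.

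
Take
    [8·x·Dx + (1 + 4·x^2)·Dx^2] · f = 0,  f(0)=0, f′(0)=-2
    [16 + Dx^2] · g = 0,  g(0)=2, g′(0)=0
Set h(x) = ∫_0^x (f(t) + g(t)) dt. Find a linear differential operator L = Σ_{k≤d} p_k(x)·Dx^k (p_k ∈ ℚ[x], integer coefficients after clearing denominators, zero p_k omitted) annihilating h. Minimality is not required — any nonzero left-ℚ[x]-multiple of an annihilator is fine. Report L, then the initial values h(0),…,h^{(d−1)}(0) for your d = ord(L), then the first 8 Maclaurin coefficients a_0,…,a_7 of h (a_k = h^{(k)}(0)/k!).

f: a_k = 0, -2, 0, 8/3, 0, -32/5, 0, 128/7, …
g: a_k = 2, 0, -16, 0, 64/3, 0, -512/45, 0, …
Weyl lclm of L_f,L_g ⇒ L₀ (ord ≤ 4).
h=∫h₀ ⇒ L = L₀·Dx.
L = (-512·x + 5120·x^3 + 4096·x^5)·Dx^2 + (16 + 512·x^2 + 2304·x^4 + 2048·x^6)·Dx^3 + (-32·x + 320·x^3 + 256·x^5)·Dx^4 + (1 + 32·x^2 + 144·x^4 + 128·x^6)·Dx^5  (order 5).
h: a_k = 0, 2, -1, -16/3, 2/3, 64/15, -16/15, -512/315, …
ICs: h(0) = 0, h′(0) = 2, h′′(0) = -2, h′′′(0) = -32, h′′′′(0) = 16.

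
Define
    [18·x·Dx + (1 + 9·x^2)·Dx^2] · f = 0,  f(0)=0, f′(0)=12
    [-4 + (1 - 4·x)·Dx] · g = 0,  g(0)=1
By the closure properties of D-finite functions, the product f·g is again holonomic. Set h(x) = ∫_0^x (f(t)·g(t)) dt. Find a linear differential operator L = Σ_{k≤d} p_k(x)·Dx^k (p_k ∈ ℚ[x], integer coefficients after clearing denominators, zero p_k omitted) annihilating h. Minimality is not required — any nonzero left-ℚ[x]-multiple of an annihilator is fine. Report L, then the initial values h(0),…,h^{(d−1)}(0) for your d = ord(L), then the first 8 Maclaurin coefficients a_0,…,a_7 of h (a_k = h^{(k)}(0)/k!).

f: a_k = 0, 12, 0, -36, 0, 972/5, 0, -8748/7, …
g: a_k = 1, 4, 16, 64, 256, 1024, 4096, 16384, …
f·g: L₀ = L_f ⊗_s L_g, ord ≤ 2·1.
h=∫h₀ ⇒ L = L₀·Dx.
L = 72·x·Dx + (8 - 18·x + 144·x^2)·Dx^2 + (-1 + 4·x - 9·x^2 + 36·x^3)·Dx^3  (order 3).
h: a_k = 0, 0, 6, 16, 39, 624/5, 2242/5, 53808/35, …
ICs: h(0) = 0, h′(0) = 0, h′′(0) = 12.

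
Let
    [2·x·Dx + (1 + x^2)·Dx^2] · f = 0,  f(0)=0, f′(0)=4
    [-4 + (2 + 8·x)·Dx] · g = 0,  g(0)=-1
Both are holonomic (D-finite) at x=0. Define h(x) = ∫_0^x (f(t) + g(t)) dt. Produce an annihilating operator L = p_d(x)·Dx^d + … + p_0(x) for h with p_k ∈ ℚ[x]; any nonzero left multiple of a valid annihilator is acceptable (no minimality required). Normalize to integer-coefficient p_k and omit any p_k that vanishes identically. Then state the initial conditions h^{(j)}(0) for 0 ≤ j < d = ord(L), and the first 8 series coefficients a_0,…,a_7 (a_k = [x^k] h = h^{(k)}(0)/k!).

f: a_k = 0, 4, 0, -4/3, 0, 4/5, 0, -4/7, …
g: a_k = -1, -2, 2, -4, 10, -28, 84, -264, …
Weyl lclm of L_f,L_g ⇒ L₀ (ord ≤ 3).
h=∫h₀ ⇒ L = L₀·Dx.
L = (-4 - 40·x + 12·x^2 + 24·x^3)·Dx^2 + (-14 - 16·x - 50·x^2 + 48·x^3 + 84·x^4)·Dx^3 + (-2 - 6·x + 12·x^2 + 18·x^3 + 14·x^4 + 24·x^5)·Dx^4  (order 4).
h: a_k = 0, -1, 1, 2/3, -4/3, 2, -68/15, 12, …
ICs: h(0) = 0, h′(0) = -1, h′′(0) = 2, h′′′(0) = 4.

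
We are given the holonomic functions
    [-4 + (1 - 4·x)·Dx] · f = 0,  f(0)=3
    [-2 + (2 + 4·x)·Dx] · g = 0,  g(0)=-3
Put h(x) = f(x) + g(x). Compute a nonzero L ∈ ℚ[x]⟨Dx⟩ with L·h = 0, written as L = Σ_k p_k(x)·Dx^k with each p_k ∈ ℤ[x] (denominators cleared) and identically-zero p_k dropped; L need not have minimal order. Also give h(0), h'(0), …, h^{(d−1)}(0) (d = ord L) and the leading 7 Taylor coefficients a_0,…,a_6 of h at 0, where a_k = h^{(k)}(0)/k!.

L = (-12 - 16·x) + (11 + 40·x + 48·x^2)·Dx + (-1 - 2·x + 16·x^2 + 32·x^3)·Dx^2  (order 2).
h: a_k = 0, 9, 99/2, 381/2, 6159/8, 24555/8, 196671/16, …
ICs: h(0) = 0, h′(0) = 9.

f: a_k = 3, 12, 48, 192, 768, 3072, 12288, …
g: a_k = -3, -3, 3/2, -3/2, 15/8, -21/8, 63/16, …
Sum ⇒ L₀ = lclm(L_f,L_g) in ℚ(x)⟨Dx⟩.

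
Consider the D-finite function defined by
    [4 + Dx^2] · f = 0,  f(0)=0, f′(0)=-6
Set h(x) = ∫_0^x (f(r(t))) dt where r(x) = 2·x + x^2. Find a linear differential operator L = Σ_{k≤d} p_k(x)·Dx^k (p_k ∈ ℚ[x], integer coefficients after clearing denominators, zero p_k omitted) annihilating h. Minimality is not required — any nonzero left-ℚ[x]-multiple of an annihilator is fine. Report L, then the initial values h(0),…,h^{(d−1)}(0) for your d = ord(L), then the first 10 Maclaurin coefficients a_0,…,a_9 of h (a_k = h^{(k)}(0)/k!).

L = (16 + 48·x + 48·x^2 + 16·x^3)·Dx - Dx^2 + (1 + x)·Dx^3  (order 3).
h: a_k = 0, 0, -6, -2, 8, 48/5, -4/15, -60/7, -712/105, 32/135, …
ICs: h(0) = 0, h′(0) = 0, h′′(0) = -12.

f: a_k = 0, -6, 0, 4, 0, -4/5, 0, 8/105, 0, -4/945, …
h₀=f(r): pull back L_f along r ⇒ L₀.
∫: right-multiply L₀ by Dx.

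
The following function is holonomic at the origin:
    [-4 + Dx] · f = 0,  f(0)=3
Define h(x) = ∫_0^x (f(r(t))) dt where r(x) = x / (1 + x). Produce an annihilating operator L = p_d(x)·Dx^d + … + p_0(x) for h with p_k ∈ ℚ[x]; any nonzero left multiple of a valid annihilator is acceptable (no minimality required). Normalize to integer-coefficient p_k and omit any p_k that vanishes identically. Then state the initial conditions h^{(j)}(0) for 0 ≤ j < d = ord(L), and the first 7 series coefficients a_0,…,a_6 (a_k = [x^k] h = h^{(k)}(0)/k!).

L = -4·Dx + (1 + 2·x + x^2)·Dx^2  (order 2).
h: a_k = 0, 3, 6, 4, -1, -4/5, 14/15, …
ICs: h(0) = 0, h′(0) = 3.

f: a_k = 3, 12, 24, 32, 32, 128/5, 256/15, …
h₀=f(r): pull back L_f along r ⇒ L₀.
h=∫₀ˣh₀: take L = L₀·Dx.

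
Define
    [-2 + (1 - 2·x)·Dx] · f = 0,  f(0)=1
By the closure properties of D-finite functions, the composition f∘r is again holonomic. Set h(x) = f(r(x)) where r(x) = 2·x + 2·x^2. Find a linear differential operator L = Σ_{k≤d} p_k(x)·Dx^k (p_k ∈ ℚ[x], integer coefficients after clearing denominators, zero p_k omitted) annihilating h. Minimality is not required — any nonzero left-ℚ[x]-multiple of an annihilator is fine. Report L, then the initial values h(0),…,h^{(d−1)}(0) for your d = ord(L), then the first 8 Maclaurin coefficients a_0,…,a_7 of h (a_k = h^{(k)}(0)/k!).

f: a_k = 1, 2, 4, 8, 16, 32, 64, 128, …
Change of var in L_f (x↦r) gives L₀.
L = (4 + 8·x) + (-1 + 4·x + 4·x^2)·Dx  (order 1).
h: a_k = 1, 4, 20, 96, 464, 2240, 10816, 52224, …
ICs: h(0) = 1.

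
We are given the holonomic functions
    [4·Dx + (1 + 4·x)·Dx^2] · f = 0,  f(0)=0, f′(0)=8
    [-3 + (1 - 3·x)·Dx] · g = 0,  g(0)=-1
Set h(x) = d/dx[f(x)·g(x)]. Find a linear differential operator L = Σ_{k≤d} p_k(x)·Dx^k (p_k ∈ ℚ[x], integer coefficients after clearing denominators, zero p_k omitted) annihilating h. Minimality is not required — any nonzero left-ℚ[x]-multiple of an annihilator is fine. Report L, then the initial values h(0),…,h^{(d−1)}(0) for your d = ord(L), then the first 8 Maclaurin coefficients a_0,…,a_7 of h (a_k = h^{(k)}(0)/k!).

L = 48 + (1 + 60·x)·Dx + (-1 - x + 12·x^2)·Dx^2  (order 2).
h: a_k = -8, -16, -200, -288, -3128, -15344/5, -217544/5, -633536/35, …
ICs: h(0) = -8, h′(0) = -16.

f: a_k = 0, 8, -16, 128/3, -128, 2048/5, -4096/3, 32768/7, …
g: a_k = -1, -3, -9, -27, -81, -243, -729, -2187, …
L₀ := L_f ⊗_s L_g (sym. prod.), ord ≤ 2.
h=h₀': d/dx-closure on L₀ ⇒ L.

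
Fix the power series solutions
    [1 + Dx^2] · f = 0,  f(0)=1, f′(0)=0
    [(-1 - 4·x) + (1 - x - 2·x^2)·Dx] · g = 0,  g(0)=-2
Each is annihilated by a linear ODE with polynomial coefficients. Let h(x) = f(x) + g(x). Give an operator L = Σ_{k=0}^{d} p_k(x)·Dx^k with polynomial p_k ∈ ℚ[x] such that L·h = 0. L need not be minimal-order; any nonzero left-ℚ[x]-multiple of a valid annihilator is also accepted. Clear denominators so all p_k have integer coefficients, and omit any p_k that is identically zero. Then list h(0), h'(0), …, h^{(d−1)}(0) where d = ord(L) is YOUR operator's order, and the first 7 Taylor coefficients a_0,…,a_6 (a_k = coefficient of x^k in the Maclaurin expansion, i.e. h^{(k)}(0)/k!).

f: a_k = 1, 0, -1/2, 0, 1/24, 0, -1/720, …
g: a_k = -2, -2, -6, -10, -22, -42, -86, …
f+g: L₀ = lclm(L_f,L_g), ord ≤ 2+1.
L = (-31 - 146·x - 133·x^2 - 184·x^3 - 20·x^4 - 16·x^5) + (7 + 3·x - 3·x^2 - 37·x^3 - 42·x^4 - 12·x^5 - 8·x^6)·Dx + (-31 - 146·x - 133·x^2 - 184·x^3 - 20·x^4 - 16·x^5)·Dx^2 + (7 + 3·x - 3·x^2 - 37·x^3 - 42·x^4 - 12·x^5 - 8·x^6)·Dx^3  (order 3).
h: a_k = -1, -2, -13/2, -10, -527/24, -42, -61921/720, …
ICs: h(0) = -1, h′(0) = -2, h′′(0) = -13.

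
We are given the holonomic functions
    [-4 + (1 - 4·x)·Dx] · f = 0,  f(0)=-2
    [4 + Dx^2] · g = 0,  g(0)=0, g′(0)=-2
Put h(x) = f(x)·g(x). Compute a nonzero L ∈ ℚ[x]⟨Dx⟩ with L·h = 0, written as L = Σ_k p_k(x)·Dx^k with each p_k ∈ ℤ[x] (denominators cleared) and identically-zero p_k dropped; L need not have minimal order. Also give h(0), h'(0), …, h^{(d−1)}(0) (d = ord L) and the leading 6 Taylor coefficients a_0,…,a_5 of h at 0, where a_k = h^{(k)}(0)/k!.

L = (-4 + 16·x) + 8·Dx + (-1 + 4·x)·Dx^2  (order 2).
h: a_k = 0, 4, 16, 184/3, 736/3, 14728/15, …
ICs: h(0) = 0, h′(0) = 4.

f: a_k = -2, -8, -32, -128, -512, -2048, …
g: a_k = 0, -2, 0, 4/3, 0, -4/15, …
L₀ := L_f ⊗_s L_g (sym. prod.), ord ≤ 2.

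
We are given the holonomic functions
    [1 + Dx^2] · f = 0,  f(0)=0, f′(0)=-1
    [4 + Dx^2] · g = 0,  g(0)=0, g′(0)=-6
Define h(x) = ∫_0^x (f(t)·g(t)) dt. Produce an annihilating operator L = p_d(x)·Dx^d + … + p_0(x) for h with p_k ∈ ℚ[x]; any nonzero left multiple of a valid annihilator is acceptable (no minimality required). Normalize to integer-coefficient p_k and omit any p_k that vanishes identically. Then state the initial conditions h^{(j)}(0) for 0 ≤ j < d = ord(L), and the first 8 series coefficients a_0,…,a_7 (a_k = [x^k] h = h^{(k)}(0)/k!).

L = 9·Dx + 10·Dx^3 + Dx^5  (order 5).
h: a_k = 0, 0, 0, 2, 0, -1, 0, 13/60, …
ICs: h(0) = 0, h′(0) = 0, h′′(0) = 0, h′′′(0) = 12, h′′′′(0) = 0.

f: a_k = 0, -1, 0, 1/6, 0, -1/120, 0, 1/5040, …
g: a_k = 0, -6, 0, 4, 0, -4/5, 0, 8/105, …
h₀=f·g: eliminate ⇒ L₀, order ≤ 2·2.
Integrate: L := L₀·Dx.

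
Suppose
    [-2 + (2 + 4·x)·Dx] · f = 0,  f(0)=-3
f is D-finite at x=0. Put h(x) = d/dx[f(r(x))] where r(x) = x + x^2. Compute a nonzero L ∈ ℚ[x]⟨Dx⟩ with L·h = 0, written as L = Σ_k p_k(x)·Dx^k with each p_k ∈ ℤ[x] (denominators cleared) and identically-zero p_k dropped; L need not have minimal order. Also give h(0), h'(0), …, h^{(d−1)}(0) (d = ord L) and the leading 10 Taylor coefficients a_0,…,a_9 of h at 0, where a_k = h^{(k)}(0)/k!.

f: a_k = -3, -3, 3/2, -3/2, 15/8, -21/8, 63/16, -99/16, 1287/128, -2145/128, …
L₀ from L_f via x↦r, Dx↦r'^{-1}Dx.
Derive L from L₀ (diff closure).
L = 1 + (-1 - 4·x - 6·x^2 - 4·x^3)·Dx  (order 1).
h: a_k = -3, -3, 9/2, -9/2, 15/8, 27/8, -147/16, 183/16, -729/128, -1185/128, …
ICs: h(0) = -3.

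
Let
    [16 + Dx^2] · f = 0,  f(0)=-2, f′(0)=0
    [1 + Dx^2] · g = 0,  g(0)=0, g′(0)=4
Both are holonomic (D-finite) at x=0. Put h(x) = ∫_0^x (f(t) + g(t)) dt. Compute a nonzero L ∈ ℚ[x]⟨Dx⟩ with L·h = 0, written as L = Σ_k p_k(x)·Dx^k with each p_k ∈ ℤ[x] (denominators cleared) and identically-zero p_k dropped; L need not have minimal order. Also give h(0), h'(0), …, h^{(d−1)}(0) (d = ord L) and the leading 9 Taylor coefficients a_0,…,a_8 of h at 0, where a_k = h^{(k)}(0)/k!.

f: a_k = -2, 0, 16, 0, -64/3, 0, 512/45, 0, -1024/315, …
g: a_k = 0, 4, 0, -2/3, 0, 1/30, 0, -1/1260, 0, …
h₀=f+g: left-lcm gives L₀, ord ≤ 4.
Integrate: L := L₀·Dx.
L = 16·Dx + 17·Dx^3 + Dx^5  (order 5).
h: a_k = 0, -2, 2, 16/3, -1/6, -64/15, 1/180, 512/315, -1/10080, …
ICs: h(0) = 0, h′(0) = -2, h′′(0) = 4, h′′′(0) = 32, h′′′′(0) = -4.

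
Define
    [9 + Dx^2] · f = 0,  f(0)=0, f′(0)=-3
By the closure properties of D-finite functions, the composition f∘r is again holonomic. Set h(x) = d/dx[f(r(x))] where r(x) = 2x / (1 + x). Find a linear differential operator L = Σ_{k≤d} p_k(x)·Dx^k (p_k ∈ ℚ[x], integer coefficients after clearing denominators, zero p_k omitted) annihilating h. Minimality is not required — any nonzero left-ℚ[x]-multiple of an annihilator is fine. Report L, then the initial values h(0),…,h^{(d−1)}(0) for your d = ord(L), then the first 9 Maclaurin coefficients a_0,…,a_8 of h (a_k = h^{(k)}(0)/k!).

L = (42 + 12·x + 6·x^2) + (6 + 18·x + 18·x^2 + 6·x^3)·Dx + (1 + 4·x + 6·x^2 + 4·x^3 + x^4)·Dx^2  (order 2).
h: a_k = -6, 12, 90, -408, 726, -180, -13386/5, 45168/5, -126414/7, …
ICs: h(0) = -6, h′(0) = 12.

f: a_k = 0, -3, 0, 9/2, 0, -81/40, 0, 243/560, 0, …
L₀ from L_f via x↦r, Dx↦r'^{-1}Dx.
Differentiate: ansatz ord ≤ ord L₀ ⇒ L.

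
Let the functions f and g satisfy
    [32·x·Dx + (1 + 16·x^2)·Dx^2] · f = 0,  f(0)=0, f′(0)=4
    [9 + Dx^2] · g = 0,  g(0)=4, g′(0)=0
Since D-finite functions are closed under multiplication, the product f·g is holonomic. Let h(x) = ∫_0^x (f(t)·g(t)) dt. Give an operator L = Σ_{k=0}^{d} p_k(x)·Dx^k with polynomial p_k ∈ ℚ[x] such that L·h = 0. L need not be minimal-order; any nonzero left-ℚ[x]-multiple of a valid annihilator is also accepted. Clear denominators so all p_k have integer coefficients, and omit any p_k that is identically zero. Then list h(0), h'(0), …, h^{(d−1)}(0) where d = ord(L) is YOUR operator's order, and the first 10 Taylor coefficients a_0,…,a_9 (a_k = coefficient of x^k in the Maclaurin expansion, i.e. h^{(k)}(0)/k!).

L = (16425 + 696384·x^2 + 2778624·x^4 + 11943936·x^6 + 47775744·x^8)·Dx + (23616·x + 543744·x^3 + 3981312·x^5 + 21233664·x^7)·Dx^2 + (2050 + 87168·x^2 + 470016·x^4 + 2654208·x^6 + 10616832·x^8)·Dx^3 + (2624·x + 60416·x^3 + 442368·x^5 + 2359296·x^7)·Dx^4 + (25 + 1088·x^2 + 17920·x^4 + 147456·x^6 + 589824·x^8)·Dx^5  (order 5).
h: a_k = 0, 0, 8, 0, -118/3, 0, 3143/15, 0, -467351/280, 0, …
ICs: h(0) = 0, h′(0) = 0, h′′(0) = 16, h′′′(0) = 0, h′′′′(0) = -944.

f: a_k = 0, 4, 0, -64/3, 0, 1024/5, 0, -16384/7, 0, 262144/9, …
g: a_k = 4, 0, -18, 0, 27/2, 0, -81/20, 0, 729/1120, 0, …
L₀ := L_f ⊗_s L_g (sym. prod.), ord ≤ 4.
∫: right-multiply L₀ by Dx.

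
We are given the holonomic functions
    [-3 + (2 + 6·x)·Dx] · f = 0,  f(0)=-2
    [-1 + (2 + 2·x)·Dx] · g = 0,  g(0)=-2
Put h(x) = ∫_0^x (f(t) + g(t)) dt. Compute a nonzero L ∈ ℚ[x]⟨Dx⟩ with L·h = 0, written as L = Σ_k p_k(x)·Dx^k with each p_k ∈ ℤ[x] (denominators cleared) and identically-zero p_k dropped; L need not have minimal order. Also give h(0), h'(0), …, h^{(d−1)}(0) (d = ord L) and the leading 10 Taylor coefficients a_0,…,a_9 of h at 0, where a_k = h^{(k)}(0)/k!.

L = -3·Dx + (8 + 12·x)·Dx^2 + (4 + 16·x + 12·x^2)·Dx^3  (order 3).
h: a_k = 0, -4, -2, 5/6, -7/8, 41/32, -427/192, 1095/256, -18051/2048, 469183/24576, …
ICs: h(0) = 0, h′(0) = -4, h′′(0) = -4.

f: a_k = -2, -3, 9/4, -27/8, 405/64, -1701/128, 15309/512, -72171/1024, 2814669/16384, -14073345/32768, …
g: a_k = -2, -1, 1/4, -1/8, 5/64, -7/128, 21/512, -33/1024, 429/16384, -715/32768, …
Sum ⇒ L₀ = lclm(L_f,L_g) in ℚ(x)⟨Dx⟩.
∫: right-multiply L₀ by Dx.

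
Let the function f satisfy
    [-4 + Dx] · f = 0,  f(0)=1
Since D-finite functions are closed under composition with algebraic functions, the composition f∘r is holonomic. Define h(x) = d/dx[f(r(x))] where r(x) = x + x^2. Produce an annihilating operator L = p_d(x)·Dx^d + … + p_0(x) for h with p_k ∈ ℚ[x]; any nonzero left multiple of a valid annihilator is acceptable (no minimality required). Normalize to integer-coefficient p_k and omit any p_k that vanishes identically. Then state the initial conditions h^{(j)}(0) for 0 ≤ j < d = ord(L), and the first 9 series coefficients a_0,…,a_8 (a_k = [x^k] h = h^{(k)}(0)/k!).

L = (6 + 16·x + 16·x^2) + (-1 - 2·x)·Dx  (order 1).
h: a_k = 4, 24, 80, 608/3, 416, 11072/15, 52096/45, 11520/7, 675968/315, …
ICs: h(0) = 4.

f: a_k = 1, 4, 8, 32/3, 32/3, 128/15, 256/45, 1024/315, 512/315, …
L₀ from L_f via x↦r, Dx↦r'^{-1}Dx.
h=h₀': d/dx-closure on L₀ ⇒ L.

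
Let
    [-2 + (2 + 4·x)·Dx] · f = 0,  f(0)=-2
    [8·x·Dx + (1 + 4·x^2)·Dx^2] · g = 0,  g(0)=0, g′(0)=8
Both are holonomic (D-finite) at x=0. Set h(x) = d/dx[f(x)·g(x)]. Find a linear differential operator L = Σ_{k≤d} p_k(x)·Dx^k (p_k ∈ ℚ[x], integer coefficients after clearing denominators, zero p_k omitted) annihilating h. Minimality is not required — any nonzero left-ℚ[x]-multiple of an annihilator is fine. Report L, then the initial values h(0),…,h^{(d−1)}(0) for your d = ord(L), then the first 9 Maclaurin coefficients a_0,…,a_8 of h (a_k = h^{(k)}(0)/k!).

f: a_k = -2, -2, 1, -1, 5/4, -7/4, 21/8, -33/8, 429/64, …
g: a_k = 0, 8, 0, -32/3, 0, 128/5, 0, -512/7, 0, …
L₀ := L_f ⊗_s L_g (sym. prod.), ord ≤ 2.
Derive L from L₀ (diff closure).
L = (5 + 80·x + 8·x^2 - 192·x^3 - 48·x^4) + (14 + 84·x + 144·x^2 - 224·x^3 - 672·x^4 - 192·x^5)·Dx + (3 + 4·x - 12·x^2 - 32·x^3 - 112·x^4 - 192·x^5 - 64·x^6)·Dx^2  (order 2).
h: a_k = -16, -32, 88, 160/3, -778/3, -1636/5, 18853/15, 89336/105, -237197/56, …
ICs: h(0) = -16, h′(0) = -32.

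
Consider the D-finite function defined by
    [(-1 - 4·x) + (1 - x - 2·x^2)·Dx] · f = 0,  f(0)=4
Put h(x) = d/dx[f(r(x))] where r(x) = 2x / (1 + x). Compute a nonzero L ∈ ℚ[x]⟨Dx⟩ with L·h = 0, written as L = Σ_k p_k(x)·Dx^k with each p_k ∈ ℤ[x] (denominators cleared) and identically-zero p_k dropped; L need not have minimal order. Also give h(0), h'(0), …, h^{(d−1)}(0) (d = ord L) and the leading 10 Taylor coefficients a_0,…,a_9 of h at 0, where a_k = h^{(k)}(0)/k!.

f: a_k = 4, 4, 12, 20, 44, 84, 172, 340, 684, 1364, …
Substitute x→r, Dx→(1/r')Dx; clear ⇒ L₀.
h₀' ⇒ L via d/dx closure of L₀.
L = (10 + 54·x + 270·x^2 + 162·x^3) + (-1 - 10·x + 90·x^3 + 81·x^4)·Dx  (order 1).
h: a_k = 8, 80, 216, 1440, 3240, 19440, 40824, 233280, 472392, 2624400, …
ICs: h(0) = 8.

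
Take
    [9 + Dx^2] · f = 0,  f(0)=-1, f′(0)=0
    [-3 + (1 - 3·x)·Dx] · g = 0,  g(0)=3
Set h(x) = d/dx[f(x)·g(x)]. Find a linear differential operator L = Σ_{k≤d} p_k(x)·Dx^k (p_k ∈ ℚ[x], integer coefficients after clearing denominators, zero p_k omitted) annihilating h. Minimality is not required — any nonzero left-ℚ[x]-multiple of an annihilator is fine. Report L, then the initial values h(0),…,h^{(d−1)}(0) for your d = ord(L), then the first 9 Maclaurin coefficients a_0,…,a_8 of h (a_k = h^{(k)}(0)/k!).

L = (-9 - 54·x + 81·x^2) + (-6 + 18·x)·Dx + (1 - 6·x + 9·x^2)·Dx^2  (order 2).
h: a_k = -9, -27, -243/2, -1053/2, -15795/8, -283581/40, -1985067/80, -9528759/112, -257276493/896, …
ICs: h(0) = -9, h′(0) = -27.

f: a_k = -1, 0, 9/2, 0, -27/8, 0, 81/80, 0, -729/4480, …
g: a_k = 3, 9, 27, 81, 243, 729, 2187, 6561, 19683, …
Sym-product of L_f,L_g gives L₀ (≤ ord 2).
h₀' ⇒ L via d/dx closure of L₀.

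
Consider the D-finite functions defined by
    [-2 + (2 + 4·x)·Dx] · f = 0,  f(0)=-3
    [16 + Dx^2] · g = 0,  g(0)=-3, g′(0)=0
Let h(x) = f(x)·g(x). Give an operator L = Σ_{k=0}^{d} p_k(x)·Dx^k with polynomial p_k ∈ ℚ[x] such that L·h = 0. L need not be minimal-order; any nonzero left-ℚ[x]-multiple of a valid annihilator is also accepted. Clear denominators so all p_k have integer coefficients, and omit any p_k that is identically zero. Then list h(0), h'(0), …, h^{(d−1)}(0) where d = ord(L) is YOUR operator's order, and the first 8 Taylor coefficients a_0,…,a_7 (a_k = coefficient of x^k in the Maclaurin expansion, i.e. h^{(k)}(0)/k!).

L = (19 + 64·x + 64·x^2) + (-2 - 4·x)·Dx + (1 + 4·x + 4·x^2)·Dx^2  (order 2).
h: a_k = 9, 9, -153/2, -135/2, 1011/8, 543/8, -5281/80, -3811/80, …
ICs: h(0) = 9, h′(0) = 9.

f: a_k = -3, -3, 3/2, -3/2, 15/8, -21/8, 63/16, -99/16, …
g: a_k = -3, 0, 24, 0, -32, 0, 256/15, 0, …
Sym-product of L_f,L_g gives L₀ (≤ ord 2).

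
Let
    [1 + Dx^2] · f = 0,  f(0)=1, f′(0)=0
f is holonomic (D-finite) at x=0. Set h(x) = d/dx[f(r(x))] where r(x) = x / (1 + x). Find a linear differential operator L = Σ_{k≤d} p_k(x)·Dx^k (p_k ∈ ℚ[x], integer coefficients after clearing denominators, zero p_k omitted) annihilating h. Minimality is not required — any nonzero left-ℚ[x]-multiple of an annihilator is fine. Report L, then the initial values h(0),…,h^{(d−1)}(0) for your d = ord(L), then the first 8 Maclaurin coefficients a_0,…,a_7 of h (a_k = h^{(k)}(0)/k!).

L = (7 + 12·x + 6·x^2) + (6 + 18·x + 18·x^2 + 6·x^3)·Dx + (1 + 4·x + 6·x^2 + 4·x^3 + x^4)·Dx^2  (order 2).
h: a_k = 0, -1, 3, -35/6, 55/6, -1501/120, 609/40, -16699/1008, …
ICs: h(0) = 0, h′(0) = -1.

f: a_k = 1, 0, -1/2, 0, 1/24, 0, -1/720, 0, …
Substitute x→r, Dx→(1/r')Dx; clear ⇒ L₀.
Derive L from L₀ (diff closure).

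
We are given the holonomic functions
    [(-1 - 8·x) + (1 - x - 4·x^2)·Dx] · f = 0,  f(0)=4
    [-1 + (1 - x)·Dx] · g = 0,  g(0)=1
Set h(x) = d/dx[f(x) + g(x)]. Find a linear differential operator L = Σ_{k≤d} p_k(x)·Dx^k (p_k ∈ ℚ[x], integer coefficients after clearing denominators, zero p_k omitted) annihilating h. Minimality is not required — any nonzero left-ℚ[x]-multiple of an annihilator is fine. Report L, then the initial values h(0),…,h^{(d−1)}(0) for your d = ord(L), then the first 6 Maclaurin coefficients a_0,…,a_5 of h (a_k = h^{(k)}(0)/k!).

f: a_k = 4, 4, 20, 36, 116, 260, …
g: a_k = 1, 1, 1, 1, 1, 1, …
Sum ⇒ L₀ = lclm(L_f,L_g) in ℚ(x)⟨Dx⟩.
Derive L from L₀ (diff closure).
L = (-6 - 96·x - 384·x^3 + 96·x^4) + (6 + 42·x - 24·x^2 + 144·x^3 - 372·x^4 + 96·x^5)·Dx + (-1 + 2·x - 9·x^2 + 24·x^3 + 28·x^4 - 60·x^5 + 16·x^6)·Dx^2  (order 2).
h: a_k = 5, 42, 111, 468, 1305, 4350, …
ICs: h(0) = 5, h′(0) = 42.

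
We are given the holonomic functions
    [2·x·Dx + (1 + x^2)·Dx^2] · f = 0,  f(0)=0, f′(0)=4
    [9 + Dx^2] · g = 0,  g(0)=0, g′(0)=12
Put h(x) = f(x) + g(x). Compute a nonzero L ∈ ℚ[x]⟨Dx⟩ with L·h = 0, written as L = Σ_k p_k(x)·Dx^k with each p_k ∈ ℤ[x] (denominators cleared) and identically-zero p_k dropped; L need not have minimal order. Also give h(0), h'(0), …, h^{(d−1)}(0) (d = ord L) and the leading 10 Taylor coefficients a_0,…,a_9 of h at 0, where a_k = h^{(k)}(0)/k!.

f: a_k = 0, 4, 0, -4/3, 0, 4/5, 0, -4/7, 0, 4/9, …
g: a_k = 0, 12, 0, -18, 0, 81/10, 0, -243/140, 0, 243/1120, …
h₀=f+g: left-lcm gives L₀, ord ≤ 4.
L = (-54·x + 540·x^3 + 162·x^5)·Dx + (63 + 279·x^2 + 297·x^4 + 81·x^6)·Dx^2 + (-6·x + 60·x^3 + 18·x^5)·Dx^3 + (7 + 31·x^2 + 33·x^4 + 9·x^6)·Dx^4  (order 4).
h: a_k = 0, 16, 0, -58/3, 0, 89/10, 0, -323/140, 0, 6667/10080, …
ICs: h(0) = 0, h′(0) = 16, h′′(0) = 0, h′′′(0) = -116.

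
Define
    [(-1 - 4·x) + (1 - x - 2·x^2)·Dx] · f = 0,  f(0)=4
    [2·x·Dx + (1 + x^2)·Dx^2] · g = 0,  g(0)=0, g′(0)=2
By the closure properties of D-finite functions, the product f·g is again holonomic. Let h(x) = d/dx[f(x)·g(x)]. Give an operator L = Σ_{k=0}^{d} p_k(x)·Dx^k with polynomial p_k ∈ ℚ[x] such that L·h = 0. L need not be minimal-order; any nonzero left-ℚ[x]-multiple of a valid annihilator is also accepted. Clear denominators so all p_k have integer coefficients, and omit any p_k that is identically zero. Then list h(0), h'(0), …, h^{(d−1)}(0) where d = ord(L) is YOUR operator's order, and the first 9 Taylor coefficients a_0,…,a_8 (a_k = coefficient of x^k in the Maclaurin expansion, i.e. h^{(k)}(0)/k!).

f: a_k = 4, 4, 12, 20, 44, 84, 172, 340, 684, …
g: a_k = 0, 2, 0, -2/3, 0, 2/5, 0, -2/7, 0, …
f·g: L₀ = L_f ⊗_s L_g, ord ≤ 1·2.
Differentiate: ansatz ord ≤ ord L₀ ⇒ L.
L = (18 + 90·x^2 + 48·x^3 + 144·x^4) + (7 + 30·x + 27·x^2 + 82·x^3 + 48·x^4 + 96·x^5)·Dx + (-2 + x - 3·x^2 + 9·x^3 + 11·x^4 + 8·x^5 + 12·x^6)·Dx^2  (order 2).
h: a_k = 8, 16, 64, 448/3, 408, 4688/5, 33424/15, 35328/7, 399544/35, …
ICs: h(0) = 8, h′(0) = 16.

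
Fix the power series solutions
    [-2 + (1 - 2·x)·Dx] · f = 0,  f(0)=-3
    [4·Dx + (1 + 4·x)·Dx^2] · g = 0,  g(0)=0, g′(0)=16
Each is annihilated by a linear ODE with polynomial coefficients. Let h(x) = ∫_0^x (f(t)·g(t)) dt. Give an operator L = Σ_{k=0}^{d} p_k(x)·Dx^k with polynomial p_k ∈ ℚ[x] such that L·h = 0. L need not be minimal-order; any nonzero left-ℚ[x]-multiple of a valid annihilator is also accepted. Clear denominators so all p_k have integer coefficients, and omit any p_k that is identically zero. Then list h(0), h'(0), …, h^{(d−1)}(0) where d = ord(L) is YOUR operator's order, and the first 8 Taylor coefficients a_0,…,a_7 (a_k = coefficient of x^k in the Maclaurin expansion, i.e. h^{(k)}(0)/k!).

L = 8·Dx + 24·x·Dx^2 + (-1 - 2·x + 8·x^2)·Dx^3  (order 3).
h: a_k = 0, 0, -24, 0, -64, 256/5, -4864/15, 3072/5, …
ICs: h(0) = 0, h′(0) = 0, h′′(0) = -48.

f: a_k = -3, -6, -12, -24, -48, -96, -192, -384, …
g: a_k = 0, 16, -32, 256/3, -256, 4096/5, -8192/3, 65536/7, …
Sym-product of L_f,L_g gives L₀ (≤ ord 2).
h=∫₀ˣh₀: take L = L₀·Dx.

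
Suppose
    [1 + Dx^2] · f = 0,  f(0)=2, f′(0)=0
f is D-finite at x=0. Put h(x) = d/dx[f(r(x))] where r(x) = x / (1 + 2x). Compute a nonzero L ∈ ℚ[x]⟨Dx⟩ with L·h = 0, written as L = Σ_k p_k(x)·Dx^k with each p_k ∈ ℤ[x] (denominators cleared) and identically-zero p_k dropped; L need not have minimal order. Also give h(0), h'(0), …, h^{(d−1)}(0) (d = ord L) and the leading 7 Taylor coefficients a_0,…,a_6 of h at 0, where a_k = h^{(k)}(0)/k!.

L = (25 + 96·x + 96·x^2) + (12 + 72·x + 144·x^2 + 96·x^3)·Dx + (1 + 8·x + 24·x^2 + 32·x^3 + 16·x^4)·Dx^2  (order 2).
h: a_k = 0, -2, 12, -143/3, 470/3, -27601/60, 12509/10, …
ICs: h(0) = 0, h′(0) = -2.

f: a_k = 2, 0, -1, 0, 1/12, 0, -1/360, …
L₀ from L_f via x↦r, Dx↦r'^{-1}Dx.
h₀' ⇒ L via d/dx closure of L₀.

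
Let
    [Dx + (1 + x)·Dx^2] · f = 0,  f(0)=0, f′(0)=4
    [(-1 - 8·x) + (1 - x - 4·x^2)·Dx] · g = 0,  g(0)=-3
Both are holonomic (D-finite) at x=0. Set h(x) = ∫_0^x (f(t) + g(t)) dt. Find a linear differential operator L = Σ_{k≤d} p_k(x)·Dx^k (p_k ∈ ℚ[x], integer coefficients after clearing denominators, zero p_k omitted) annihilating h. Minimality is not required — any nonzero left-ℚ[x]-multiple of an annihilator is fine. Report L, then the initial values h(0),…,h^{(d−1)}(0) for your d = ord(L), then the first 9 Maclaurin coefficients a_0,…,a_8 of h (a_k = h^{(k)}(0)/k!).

L = (-74 - 562·x - 1120·x^2 - 1728·x^3 - 768·x^4)·Dx^2 + (-52 - 576·x - 1636·x^2 - 3264·x^3 - 3488·x^4 - 1280·x^5)·Dx^3 + (11 + 41·x + 53·x^2 - 185·x^3 - 704·x^4 - 752·x^5 - 256·x^6)·Dx^4  (order 4).
h: a_k = 0, -3, 1/2, -17/3, -77/12, -88/5, -971/30, -233/3, -9257/56, …
ICs: h(0) = 0, h′(0) = -3, h′′(0) = 1, h′′′(0) = -34.

f: a_k = 0, 4, -2, 4/3, -1, 4/5, -2/3, 4/7, -1/2, …
g: a_k = -3, -3, -15, -27, -87, -195, -543, -1323, -3495, …
h₀=f+g: left-lcm gives L₀, ord ≤ 3.
h=∫₀ˣh₀: take L = L₀·Dx.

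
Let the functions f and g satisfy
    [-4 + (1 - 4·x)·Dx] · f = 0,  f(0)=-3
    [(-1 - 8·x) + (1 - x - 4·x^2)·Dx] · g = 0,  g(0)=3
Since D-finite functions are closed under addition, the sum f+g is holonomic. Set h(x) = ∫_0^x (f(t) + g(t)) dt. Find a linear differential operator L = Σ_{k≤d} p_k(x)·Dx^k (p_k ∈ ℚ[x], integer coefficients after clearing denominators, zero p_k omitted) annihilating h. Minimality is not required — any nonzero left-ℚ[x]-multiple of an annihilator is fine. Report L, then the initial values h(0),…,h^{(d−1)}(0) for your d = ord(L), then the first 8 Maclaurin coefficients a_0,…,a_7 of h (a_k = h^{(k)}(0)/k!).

f: a_k = -3, -12, -48, -192, -768, -3072, -12288, -49152, …
g: a_k = 3, 3, 15, 27, 87, 195, 543, 1323, …
h₀=f+g: left-lcm gives L₀, ord ≤ 2.
∫: right-multiply L₀ by Dx.
L = (8 - 288·x + 384·x^2 - 512·x^3)·Dx + (22 - 8·x - 288·x^2 + 640·x^3 - 1024·x^4)·Dx^2 + (-3 + 23·x - 56·x^2 + 32·x^3 + 128·x^4 - 256·x^5)·Dx^3  (order 3).
h: a_k = 0, 0, -9/2, -11, -165/4, -681/5, -959/2, -11745/7, …
ICs: h(0) = 0, h′(0) = 0, h′′(0) = -9.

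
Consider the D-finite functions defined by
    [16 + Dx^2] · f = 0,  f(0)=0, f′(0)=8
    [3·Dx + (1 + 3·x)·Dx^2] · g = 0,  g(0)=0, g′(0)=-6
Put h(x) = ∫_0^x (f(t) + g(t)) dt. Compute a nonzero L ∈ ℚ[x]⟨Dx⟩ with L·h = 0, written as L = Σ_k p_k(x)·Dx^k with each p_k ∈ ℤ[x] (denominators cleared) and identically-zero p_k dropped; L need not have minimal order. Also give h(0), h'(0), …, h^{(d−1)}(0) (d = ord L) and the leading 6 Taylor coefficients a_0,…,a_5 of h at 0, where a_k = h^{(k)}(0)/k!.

f: a_k = 0, 8, 0, -64/3, 0, 256/15, …
g: a_k = 0, -6, 9, -18, 81/2, -486/5, …
L₀ := lclm(L_f,L_g); ord L₀ ≤ 2+2.
h=∫h₀ ⇒ L = L₀·Dx.
L = (1680 + 2304·x + 3456·x^2)·Dx^2 + (272 + 1584·x + 3456·x^2 + 3456·x^3)·Dx^3 + (105 + 144·x + 216·x^2)·Dx^4 + (17 + 99·x + 216·x^2 + 216·x^3)·Dx^5  (order 5).
h: a_k = 0, 0, 1, 3, -59/6, 81/10, …
ICs: h(0) = 0, h′(0) = 0, h′′(0) = 2, h′′′(0) = 18, h′′′′(0) = -236.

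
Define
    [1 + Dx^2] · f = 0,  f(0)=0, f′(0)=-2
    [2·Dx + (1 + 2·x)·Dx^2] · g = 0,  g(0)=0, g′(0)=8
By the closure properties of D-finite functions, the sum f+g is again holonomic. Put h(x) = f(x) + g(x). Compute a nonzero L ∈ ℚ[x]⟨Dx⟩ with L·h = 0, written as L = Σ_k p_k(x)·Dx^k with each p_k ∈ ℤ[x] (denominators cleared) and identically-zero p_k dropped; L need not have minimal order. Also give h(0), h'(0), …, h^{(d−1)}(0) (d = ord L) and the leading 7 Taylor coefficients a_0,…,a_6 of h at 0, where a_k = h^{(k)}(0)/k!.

L = (50 + 8·x + 8·x^2)·Dx + (9 + 22·x + 12·x^2 + 8·x^3)·Dx^2 + (50 + 8·x + 8·x^2)·Dx^3 + (9 + 22·x + 12·x^2 + 8·x^3)·Dx^4  (order 4).
h: a_k = 0, 6, -8, 11, -16, 307/12, -128/3, …
ICs: h(0) = 0, h′(0) = 6, h′′(0) = -16, h′′′(0) = 66.

f: a_k = 0, -2, 0, 1/3, 0, -1/60, 0, …
g: a_k = 0, 8, -8, 32/3, -16, 128/5, -128/3, …
Sum ⇒ L₀ = lclm(L_f,L_g) in ℚ(x)⟨Dx⟩.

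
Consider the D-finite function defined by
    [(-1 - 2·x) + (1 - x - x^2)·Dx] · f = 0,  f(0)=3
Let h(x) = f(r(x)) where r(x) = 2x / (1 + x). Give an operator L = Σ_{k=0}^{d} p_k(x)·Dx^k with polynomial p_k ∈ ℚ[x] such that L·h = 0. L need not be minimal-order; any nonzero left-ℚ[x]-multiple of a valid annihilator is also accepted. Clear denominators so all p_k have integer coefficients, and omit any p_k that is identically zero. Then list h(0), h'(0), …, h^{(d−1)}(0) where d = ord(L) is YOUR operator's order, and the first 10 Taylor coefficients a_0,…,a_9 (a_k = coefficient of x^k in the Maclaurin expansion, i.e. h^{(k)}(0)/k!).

f: a_k = 3, 3, 6, 9, 15, 24, 39, 63, 102, 165, …
h₀=f(r): pull back L_f along r ⇒ L₀.
L = (2 + 10·x) + (-1 - x + 5·x^2 + 5·x^3)·Dx  (order 1).
h: a_k = 3, 6, 18, 30, 90, 150, 450, 750, 2250, 3750, …
ICs: h(0) = 3.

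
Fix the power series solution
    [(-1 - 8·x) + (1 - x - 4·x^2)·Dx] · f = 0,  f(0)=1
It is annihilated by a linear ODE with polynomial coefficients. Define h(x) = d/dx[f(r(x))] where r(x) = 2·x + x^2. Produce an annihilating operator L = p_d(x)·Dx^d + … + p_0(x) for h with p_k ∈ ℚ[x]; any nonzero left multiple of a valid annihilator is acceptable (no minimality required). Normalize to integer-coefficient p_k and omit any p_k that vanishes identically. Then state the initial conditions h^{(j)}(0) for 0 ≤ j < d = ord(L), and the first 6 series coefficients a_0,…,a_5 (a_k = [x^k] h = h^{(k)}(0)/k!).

f: a_k = 1, 1, 5, 9, 29, 65, …
h₀=f(r): pull back L_f along r ⇒ L₀.
h₀' ⇒ L via d/dx closure of L₀.
L = (21 + 150·x + 987·x^2 + 2192·x^3 + 2148·x^4 + 960·x^5 + 160·x^6) + (-1 - 15·x + 27·x^2 + 345·x^3 + 700·x^4 + 588·x^5 + 224·x^6 + 32·x^7)·Dx  (order 1).
h: a_k = 2, 42, 276, 2308, 15310, 104934, …
ICs: h(0) = 2.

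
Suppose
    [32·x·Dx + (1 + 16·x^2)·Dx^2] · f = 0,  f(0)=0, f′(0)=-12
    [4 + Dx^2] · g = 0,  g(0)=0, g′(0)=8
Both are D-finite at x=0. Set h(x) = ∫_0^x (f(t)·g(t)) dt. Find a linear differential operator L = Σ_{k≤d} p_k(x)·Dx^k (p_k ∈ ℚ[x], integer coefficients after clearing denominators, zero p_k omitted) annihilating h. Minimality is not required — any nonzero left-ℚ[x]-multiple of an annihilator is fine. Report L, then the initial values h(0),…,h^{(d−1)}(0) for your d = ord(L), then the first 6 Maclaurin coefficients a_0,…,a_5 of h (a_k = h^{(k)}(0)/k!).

L = (1360 + 60416·x^2 + 106496·x^4 + 262144·x^6 + 1048576·x^8)·Dx + (2304·x + 45056·x^3 + 196608·x^5 + 1048576·x^7)·Dx^2 + (360 + 15872·x^2 + 36864·x^4 + 131072·x^6 + 524288·x^8)·Dx^3 + (576·x + 11264·x^3 + 49152·x^5 + 262144·x^7)·Dx^4 + (5 + 192·x^2 + 2560·x^4 + 16384·x^6 + 65536·x^8)·Dx^5  (order 5).
h: a_k = 0, 0, 0, -32, 0, 576/5, …
ICs: h(0) = 0, h′(0) = 0, h′′(0) = 0, h′′′(0) = -192, h′′′′(0) = 0.

f: a_k = 0, -12, 0, 64, 0, -3072/5, …
g: a_k = 0, 8, 0, -16/3, 0, 16/15, …
Sym-product of L_f,L_g gives L₀ (≤ ord 4).
h=∫₀ˣh₀: take L = L₀·Dx.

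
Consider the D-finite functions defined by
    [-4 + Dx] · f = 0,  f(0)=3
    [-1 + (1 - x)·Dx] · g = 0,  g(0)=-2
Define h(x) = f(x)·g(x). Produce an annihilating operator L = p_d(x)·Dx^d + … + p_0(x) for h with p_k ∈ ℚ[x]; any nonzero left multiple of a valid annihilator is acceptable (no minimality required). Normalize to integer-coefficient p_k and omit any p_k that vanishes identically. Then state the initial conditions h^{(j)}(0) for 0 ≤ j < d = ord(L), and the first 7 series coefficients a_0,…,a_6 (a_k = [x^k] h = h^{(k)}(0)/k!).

L = (5 - 4·x) + (-1 + x)·Dx  (order 1).
h: a_k = -6, -30, -78, -142, -206, -1286/5, -874/3, …
ICs: h(0) = -6.

f: a_k = 3, 12, 24, 32, 32, 128/5, 256/15, …
g: a_k = -2, -2, -2, -2, -2, -2, -2, …
Product ⇒ symmetric product L₀, ord ≤ 1.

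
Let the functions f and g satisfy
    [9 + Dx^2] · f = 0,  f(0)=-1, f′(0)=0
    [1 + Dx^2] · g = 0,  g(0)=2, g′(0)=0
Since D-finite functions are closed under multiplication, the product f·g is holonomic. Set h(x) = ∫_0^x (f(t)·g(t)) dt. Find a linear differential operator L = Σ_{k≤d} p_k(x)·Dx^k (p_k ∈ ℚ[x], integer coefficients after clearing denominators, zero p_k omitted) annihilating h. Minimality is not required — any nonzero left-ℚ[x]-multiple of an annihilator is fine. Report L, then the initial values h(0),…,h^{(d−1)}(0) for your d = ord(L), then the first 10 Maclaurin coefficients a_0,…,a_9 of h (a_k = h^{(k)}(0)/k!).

f: a_k = -1, 0, 9/2, 0, -27/8, 0, 81/80, 0, -729/4480, 0, …
g: a_k = 2, 0, -1, 0, 1/12, 0, -1/360, 0, 1/20160, 0, …
Sym-product of L_f,L_g gives L₀ (≤ ord 4).
∫: right-multiply L₀ by Dx.
L = 64·Dx + 20·Dx^3 + Dx^5  (order 5).
h: a_k = 0, -2, 0, 10/3, 0, -34/15, 0, 52/63, 0, -514/2835, …
ICs: h(0) = 0, h′(0) = -2, h′′(0) = 0, h′′′(0) = 20, h′′′′(0) = 0.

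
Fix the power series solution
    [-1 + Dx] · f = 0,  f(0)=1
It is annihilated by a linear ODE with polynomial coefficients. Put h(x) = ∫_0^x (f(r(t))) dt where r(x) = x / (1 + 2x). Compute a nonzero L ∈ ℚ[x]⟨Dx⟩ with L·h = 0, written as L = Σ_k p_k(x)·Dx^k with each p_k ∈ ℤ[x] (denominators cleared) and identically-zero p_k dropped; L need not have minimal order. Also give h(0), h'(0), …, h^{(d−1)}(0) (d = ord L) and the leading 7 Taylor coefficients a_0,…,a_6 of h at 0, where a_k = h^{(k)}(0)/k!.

L = -Dx + (1 + 4·x + 4·x^2)·Dx^2  (order 2).
h: a_k = 0, 1, 1/2, -1/2, 13/24, -71/120, 49/80, …
ICs: h(0) = 0, h′(0) = 1.

f: a_k = 1, 1, 1/2, 1/6, 1/24, 1/120, 1/720, …
Substitute x→r, Dx→(1/r')Dx; clear ⇒ L₀.
∫: right-multiply L₀ by Dx.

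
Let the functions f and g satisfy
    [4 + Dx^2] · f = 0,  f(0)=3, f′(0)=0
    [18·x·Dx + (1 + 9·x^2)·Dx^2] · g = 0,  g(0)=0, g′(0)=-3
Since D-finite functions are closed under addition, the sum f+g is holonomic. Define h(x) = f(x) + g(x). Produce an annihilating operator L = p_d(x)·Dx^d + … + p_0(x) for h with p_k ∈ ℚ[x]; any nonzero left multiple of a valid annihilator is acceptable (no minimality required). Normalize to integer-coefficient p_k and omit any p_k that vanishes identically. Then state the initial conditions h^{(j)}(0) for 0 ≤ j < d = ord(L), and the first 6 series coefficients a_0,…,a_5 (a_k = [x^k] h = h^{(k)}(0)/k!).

L = (-3744·x + 37584·x^3 + 11664·x^5)·Dx + (-28 + 864·x^2 + 10692·x^4 + 5832·x^6)·Dx^2 + (-936·x + 9396·x^3 + 2916·x^5)·Dx^3 + (-7 + 216·x^2 + 2673·x^4 + 1458·x^6)·Dx^4  (order 4).
h: a_k = 3, -3, -6, 9, 2, -243/5, …
ICs: h(0) = 3, h′(0) = -3, h′′(0) = -12, h′′′(0) = 54.

f: a_k = 3, 0, -6, 0, 2, 0, …
g: a_k = 0, -3, 0, 9, 0, -243/5, …
L₀ := lclm(L_f,L_g); ord L₀ ≤ 2+2.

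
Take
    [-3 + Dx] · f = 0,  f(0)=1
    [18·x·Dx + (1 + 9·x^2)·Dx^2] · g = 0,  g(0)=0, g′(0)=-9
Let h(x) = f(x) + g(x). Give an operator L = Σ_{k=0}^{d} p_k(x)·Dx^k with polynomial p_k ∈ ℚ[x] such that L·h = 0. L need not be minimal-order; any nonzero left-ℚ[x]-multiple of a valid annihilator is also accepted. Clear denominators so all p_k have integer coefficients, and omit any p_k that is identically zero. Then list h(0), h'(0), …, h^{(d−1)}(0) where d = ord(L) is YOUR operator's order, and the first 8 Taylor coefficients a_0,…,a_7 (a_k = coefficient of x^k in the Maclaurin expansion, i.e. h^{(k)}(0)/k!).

L = (18 - 108·x - 162·x^2)·Dx + (-9 + 27·x + 27·x^2 - 81·x^3)·Dx^2 + (1 + 3·x + 9·x^2 + 27·x^3)·Dx^3  (order 3).
h: a_k = 1, -6, 9/2, 63/2, 27/8, -5751/40, 81/80, 525123/560, …
ICs: h(0) = 1, h′(0) = -6, h′′(0) = 9.

f: a_k = 1, 3, 9/2, 9/2, 27/8, 81/40, 81/80, 243/560, …
g: a_k = 0, -9, 0, 27, 0, -729/5, 0, 6561/7, …
f+g: L₀ = lclm(L_f,L_g), ord ≤ 1+2.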